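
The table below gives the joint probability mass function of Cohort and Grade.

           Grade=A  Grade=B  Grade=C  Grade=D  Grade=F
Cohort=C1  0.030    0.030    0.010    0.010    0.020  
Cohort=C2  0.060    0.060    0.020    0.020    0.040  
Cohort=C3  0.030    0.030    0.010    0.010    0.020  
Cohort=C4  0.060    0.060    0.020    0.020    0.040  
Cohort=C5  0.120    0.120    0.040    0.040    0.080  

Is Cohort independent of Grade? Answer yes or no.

Every cell satisfies P(Cohort,Grade) = P(Cohort)·P(Grade). For instance P(Cohort=C4) = 0.200, P(Grade=C) = 0.100, and 0.200×0.100 = 0.020 matches the joint entry. So Cohort and Grade are independent.

yes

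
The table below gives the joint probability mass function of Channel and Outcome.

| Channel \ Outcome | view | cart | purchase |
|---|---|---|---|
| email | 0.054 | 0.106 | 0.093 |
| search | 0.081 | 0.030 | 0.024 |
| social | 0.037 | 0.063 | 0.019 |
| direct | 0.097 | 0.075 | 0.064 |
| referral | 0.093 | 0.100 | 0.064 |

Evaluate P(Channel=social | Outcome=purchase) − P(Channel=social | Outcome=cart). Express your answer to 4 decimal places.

P(Outcome=purchase) = 0.093 + 0.024 + 0.019 + 0.064 + 0.064 = 0.264; P(Channel=social | Outcome=purchase) = 0.019/0.264 = 0.07197.
P(Outcome=cart) = 0.106 + 0.030 + 0.063 + 0.075 + 0.100 = 0.374; P(Channel=social | Outcome=cart) = 0.063/0.374 = 0.16845.
Difference = -0.0965.

-0.0965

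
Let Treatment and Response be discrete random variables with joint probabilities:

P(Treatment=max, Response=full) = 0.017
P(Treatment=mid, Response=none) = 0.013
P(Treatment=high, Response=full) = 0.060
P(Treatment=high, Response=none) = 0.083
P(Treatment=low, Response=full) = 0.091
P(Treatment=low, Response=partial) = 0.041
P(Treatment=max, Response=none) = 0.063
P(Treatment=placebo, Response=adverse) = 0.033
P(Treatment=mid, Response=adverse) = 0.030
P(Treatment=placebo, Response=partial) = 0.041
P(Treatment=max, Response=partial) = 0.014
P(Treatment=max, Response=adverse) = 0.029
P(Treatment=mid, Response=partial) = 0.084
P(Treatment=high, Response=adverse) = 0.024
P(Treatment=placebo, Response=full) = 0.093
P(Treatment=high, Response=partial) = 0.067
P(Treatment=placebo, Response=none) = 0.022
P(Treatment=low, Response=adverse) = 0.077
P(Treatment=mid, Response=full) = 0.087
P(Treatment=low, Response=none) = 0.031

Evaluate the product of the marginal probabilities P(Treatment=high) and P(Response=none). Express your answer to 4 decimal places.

P(Treatment=high) = 0.083 + 0.067 + 0.060 + 0.024 = 0.234.
P(Response=none) = 0.022 + 0.031 + 0.013 + 0.083 + 0.063 = 0.212.
Product: 0.234 × 0.212 = 0.0496.

0.0496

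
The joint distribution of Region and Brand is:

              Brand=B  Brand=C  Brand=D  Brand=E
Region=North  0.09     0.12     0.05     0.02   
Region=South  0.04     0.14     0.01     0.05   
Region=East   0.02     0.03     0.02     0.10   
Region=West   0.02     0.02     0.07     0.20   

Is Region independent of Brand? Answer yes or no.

no

P(Region=West) = 0.31 and P(Brand=E) = 0.37, so their product is 0.1147, but P(Region=West, Brand=E) = 0.20. Since these differ, Region and Brand are not independent.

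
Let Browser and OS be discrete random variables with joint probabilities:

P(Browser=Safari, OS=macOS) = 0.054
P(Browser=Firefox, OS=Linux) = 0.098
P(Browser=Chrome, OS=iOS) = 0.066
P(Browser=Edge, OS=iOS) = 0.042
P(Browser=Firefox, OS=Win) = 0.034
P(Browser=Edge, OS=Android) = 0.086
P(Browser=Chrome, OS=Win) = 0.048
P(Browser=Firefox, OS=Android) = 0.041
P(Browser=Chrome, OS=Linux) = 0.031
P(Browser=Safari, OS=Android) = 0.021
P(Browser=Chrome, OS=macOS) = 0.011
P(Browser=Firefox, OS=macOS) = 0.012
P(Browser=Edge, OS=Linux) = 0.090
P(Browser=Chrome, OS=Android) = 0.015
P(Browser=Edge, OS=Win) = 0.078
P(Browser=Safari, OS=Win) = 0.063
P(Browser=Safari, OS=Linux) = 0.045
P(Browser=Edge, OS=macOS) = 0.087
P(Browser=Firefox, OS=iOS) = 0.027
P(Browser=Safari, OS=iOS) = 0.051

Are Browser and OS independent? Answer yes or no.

P(Browser=Firefox) = 0.212 and P(OS=Linux) = 0.264, so their product is 0.05597, but P(Browser=Firefox, OS=Linux) = 0.098. Since these differ, Browser and OS are not independent.

no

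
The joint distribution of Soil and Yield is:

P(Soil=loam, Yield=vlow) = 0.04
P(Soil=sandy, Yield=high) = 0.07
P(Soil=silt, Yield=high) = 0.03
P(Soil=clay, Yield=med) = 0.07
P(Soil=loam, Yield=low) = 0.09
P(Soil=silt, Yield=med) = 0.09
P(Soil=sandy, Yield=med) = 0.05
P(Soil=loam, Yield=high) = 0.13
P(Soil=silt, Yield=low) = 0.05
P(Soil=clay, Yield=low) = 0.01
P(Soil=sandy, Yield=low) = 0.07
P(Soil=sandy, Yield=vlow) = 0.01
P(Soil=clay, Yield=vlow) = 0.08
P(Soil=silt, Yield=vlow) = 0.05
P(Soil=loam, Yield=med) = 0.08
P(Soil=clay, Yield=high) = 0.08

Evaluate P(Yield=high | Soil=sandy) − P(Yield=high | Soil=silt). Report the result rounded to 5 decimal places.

P(Soil=sandy) = 0.01 + 0.07 + 0.05 + 0.07 = 0.20; P(Yield=high | Soil=sandy) = 0.07/0.20 = 0.350000.
P(Soil=silt) = 0.05 + 0.05 + 0.09 + 0.03 = 0.22; P(Yield=high | Soil=silt) = 0.03/0.22 = 0.136364.
Difference = 0.21364.

0.21364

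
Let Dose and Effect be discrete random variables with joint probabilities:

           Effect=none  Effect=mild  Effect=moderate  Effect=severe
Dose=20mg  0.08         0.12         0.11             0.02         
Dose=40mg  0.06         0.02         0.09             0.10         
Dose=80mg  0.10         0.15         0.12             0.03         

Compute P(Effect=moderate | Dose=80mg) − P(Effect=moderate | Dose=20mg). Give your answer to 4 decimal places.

-0.0333

P(Dose=80mg) = 0.10 + 0.15 + 0.12 + 0.03 = 0.40; P(Effect=moderate | Dose=80mg) = 0.12/0.40 = 0.30000.
P(Dose=20mg) = 0.08 + 0.12 + 0.11 + 0.02 = 0.33; P(Effect=moderate | Dose=20mg) = 0.11/0.33 = 0.33333.
Difference = -0.0333.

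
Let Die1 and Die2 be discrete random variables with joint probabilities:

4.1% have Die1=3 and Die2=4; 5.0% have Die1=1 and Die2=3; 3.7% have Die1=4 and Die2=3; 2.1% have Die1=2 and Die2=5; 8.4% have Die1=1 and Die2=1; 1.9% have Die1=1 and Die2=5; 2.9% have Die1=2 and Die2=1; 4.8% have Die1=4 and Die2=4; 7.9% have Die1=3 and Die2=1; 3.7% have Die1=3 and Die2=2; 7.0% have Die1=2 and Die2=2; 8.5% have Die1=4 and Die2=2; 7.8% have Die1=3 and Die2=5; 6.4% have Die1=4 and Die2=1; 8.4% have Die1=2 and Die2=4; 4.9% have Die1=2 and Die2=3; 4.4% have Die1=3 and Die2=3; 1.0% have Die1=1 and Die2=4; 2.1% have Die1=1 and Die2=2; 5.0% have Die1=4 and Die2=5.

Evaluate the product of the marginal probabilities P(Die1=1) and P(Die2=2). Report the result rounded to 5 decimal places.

P(Die1=1) = 0.084 + 0.021 + 0.050 + 0.010 + 0.019 = 0.184.
P(Die2=2) = 0.021 + 0.070 + 0.037 + 0.085 = 0.213.
Product: 0.184 × 0.213 = 0.03919.

0.03919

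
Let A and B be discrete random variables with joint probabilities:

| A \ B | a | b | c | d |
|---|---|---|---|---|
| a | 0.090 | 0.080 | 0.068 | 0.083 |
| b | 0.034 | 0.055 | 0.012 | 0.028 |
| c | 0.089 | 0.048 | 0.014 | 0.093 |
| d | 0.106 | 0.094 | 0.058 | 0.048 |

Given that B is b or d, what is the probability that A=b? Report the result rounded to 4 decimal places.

0.1569

P(B=b) = 0.080 + 0.055 + 0.048 + 0.094 = 0.277.
P(B=d) = 0.083 + 0.028 + 0.093 + 0.048 = 0.252.
P(B ∈ {b, d}) = 0.277 + 0.252 = 0.529; P(A=b, B ∈ {b, d}) = 0.055 + 0.028 = 0.083.
P(A=b | B ∈ {b, d}) = 0.083/0.529 = 0.1569.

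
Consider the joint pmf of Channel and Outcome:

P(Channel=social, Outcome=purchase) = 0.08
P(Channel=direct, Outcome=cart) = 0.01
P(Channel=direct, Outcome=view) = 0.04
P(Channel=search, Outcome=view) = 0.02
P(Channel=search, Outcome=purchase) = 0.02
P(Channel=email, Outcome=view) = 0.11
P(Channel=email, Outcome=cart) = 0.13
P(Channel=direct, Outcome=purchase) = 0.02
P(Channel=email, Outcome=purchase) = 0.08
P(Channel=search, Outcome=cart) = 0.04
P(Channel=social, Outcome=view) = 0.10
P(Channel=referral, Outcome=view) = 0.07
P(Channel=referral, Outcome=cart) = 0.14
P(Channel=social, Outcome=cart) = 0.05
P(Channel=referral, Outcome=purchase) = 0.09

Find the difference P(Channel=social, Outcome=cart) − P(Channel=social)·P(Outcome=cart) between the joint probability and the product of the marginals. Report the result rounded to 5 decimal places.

P(Channel=social) = 0.10 + 0.05 + 0.08 = 0.23.
P(Outcome=cart) = 0.13 + 0.04 + 0.05 + 0.01 + 0.14 = 0.37.
P(Channel=social, Outcome=cart) − P(Channel=social)P(Outcome=cart) = 0.05 − 0.23×0.37 = -0.03510.

-0.03510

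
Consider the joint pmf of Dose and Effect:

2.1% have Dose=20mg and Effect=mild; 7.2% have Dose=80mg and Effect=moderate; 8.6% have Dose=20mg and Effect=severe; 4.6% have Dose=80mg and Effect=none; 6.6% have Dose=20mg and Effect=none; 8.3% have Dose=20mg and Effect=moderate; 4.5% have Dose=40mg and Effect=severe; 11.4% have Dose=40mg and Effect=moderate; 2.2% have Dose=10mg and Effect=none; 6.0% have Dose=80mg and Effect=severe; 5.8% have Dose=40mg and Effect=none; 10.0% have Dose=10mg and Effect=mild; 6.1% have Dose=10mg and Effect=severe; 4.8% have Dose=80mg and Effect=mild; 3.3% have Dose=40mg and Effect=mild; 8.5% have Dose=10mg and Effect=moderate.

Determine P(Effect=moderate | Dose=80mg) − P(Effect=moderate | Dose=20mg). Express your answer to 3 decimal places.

-0.006

P(Dose=80mg) = 0.046 + 0.048 + 0.072 + 0.060 = 0.226; P(Effect=moderate | Dose=80mg) = 0.072/0.226 = 0.3186.
P(Dose=20mg) = 0.066 + 0.021 + 0.083 + 0.086 = 0.256; P(Effect=moderate | Dose=20mg) = 0.083/0.256 = 0.3242.
Difference = -0.006.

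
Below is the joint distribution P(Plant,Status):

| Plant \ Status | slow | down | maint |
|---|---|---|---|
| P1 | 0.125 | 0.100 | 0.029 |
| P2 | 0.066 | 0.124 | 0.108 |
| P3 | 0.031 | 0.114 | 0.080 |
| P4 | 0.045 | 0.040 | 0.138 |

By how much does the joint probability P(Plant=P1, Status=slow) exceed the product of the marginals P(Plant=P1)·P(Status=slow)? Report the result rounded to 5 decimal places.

0.05718

P(Plant=P1) = 0.125 + 0.100 + 0.029 = 0.254.
P(Status=slow) = 0.125 + 0.066 + 0.031 + 0.045 = 0.267.
P(Plant=P1, Status=slow) − P(Plant=P1)P(Status=slow) = 0.125 − 0.254×0.267 = 0.05718.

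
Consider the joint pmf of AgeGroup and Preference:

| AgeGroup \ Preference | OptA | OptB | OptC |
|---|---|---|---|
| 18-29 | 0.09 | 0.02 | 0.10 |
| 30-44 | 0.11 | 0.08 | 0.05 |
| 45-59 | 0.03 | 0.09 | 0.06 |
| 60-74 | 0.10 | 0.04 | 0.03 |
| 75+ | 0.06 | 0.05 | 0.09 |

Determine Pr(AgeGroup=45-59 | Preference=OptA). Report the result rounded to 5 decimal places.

P(Preference=OptA) = 0.09 + 0.11 + 0.03 + 0.10 + 0.06 = 0.39.
P(AgeGroup=45-59 | Preference=OptA) = 0.03/0.39 = 0.07692.

0.07692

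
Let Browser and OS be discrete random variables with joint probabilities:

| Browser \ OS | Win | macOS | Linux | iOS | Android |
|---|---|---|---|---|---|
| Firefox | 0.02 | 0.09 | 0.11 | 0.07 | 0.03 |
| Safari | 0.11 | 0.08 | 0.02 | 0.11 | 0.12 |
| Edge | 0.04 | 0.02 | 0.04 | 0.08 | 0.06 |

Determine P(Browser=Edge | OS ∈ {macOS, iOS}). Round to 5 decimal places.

0.22222

P(OS=macOS) = 0.09 + 0.08 + 0.02 = 0.19.
P(OS=iOS) = 0.07 + 0.11 + 0.08 = 0.26.
P(OS ∈ {macOS, iOS}) = 0.19 + 0.26 = 0.45; P(Browser=Edge, OS ∈ {macOS, iOS}) = 0.02 + 0.08 = 0.10.
P(Browser=Edge | OS ∈ {macOS, iOS}) = 0.10/0.45 = 0.22222.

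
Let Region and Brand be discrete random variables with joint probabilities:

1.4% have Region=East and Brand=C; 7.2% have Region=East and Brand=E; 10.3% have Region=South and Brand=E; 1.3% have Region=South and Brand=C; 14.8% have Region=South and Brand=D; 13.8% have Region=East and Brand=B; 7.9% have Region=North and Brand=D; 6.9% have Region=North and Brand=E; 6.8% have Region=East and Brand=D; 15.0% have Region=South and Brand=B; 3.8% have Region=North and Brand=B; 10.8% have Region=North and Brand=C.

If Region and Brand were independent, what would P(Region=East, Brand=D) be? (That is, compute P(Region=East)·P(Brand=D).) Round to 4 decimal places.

P(Region=East) = 0.138 + 0.014 + 0.068 + 0.072 = 0.292.
P(Brand=D) = 0.079 + 0.148 + 0.068 = 0.295.
Product: 0.292 × 0.295 = 0.0861.

0.0861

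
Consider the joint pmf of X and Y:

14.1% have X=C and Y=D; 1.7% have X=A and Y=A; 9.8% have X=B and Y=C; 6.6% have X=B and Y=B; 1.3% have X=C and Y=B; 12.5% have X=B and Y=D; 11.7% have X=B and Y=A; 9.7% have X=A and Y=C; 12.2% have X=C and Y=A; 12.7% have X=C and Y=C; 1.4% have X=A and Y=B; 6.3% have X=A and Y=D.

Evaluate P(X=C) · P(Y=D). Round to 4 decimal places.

P(X=C) = 0.122 + 0.013 + 0.127 + 0.141 = 0.403.
P(Y=D) = 0.063 + 0.125 + 0.141 = 0.329.
Product: 0.403 × 0.329 = 0.1326.

0.1326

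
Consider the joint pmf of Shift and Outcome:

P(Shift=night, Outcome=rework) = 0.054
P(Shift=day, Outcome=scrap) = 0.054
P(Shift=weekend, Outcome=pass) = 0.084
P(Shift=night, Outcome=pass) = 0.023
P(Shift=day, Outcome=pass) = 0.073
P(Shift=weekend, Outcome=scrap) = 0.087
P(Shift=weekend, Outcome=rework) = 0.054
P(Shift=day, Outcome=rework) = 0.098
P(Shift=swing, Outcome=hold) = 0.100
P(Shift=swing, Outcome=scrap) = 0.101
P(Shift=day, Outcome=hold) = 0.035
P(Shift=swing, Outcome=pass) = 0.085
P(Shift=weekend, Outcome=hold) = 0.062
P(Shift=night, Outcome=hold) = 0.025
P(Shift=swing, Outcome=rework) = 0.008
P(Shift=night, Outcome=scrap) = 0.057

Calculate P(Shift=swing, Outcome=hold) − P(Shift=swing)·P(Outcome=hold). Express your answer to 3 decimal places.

P(Shift=swing) = 0.085 + 0.008 + 0.101 + 0.100 = 0.294.
P(Outcome=hold) = 0.035 + 0.100 + 0.025 + 0.062 = 0.222.
P(Shift=swing, Outcome=hold) − P(Shift=swing)P(Outcome=hold) = 0.100 − 0.294×0.222 = 0.035.

0.035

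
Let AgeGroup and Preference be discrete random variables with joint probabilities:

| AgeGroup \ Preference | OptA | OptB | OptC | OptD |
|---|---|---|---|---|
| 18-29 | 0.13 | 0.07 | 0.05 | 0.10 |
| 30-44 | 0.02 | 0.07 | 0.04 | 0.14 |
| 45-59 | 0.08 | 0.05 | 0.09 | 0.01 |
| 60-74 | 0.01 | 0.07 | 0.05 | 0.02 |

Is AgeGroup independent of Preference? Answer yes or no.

P(AgeGroup=30-44) = 0.27 and P(Preference=OptD) = 0.27, so their product is 0.0729, but P(AgeGroup=30-44, Preference=OptD) = 0.14. Since these differ, AgeGroup and Preference are not independent.

no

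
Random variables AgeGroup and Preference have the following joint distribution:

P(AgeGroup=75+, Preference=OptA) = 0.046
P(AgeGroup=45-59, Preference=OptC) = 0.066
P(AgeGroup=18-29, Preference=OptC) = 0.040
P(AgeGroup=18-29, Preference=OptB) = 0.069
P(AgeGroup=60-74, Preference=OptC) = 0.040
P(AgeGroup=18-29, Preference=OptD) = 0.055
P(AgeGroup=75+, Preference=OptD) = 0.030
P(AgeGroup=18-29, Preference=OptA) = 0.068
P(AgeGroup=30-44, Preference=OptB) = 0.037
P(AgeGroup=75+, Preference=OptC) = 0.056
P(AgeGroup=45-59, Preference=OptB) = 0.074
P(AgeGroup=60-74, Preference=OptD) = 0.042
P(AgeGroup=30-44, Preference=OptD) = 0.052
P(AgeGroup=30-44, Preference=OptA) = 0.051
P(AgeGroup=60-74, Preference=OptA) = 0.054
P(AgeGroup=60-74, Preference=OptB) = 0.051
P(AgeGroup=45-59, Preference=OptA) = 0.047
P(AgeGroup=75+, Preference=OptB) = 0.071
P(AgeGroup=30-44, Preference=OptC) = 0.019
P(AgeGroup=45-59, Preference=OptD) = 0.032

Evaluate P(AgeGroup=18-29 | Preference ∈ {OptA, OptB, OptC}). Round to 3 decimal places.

0.224

P(Preference=OptA) = 0.068 + 0.051 + 0.047 + 0.054 + 0.046 = 0.266.
P(Preference=OptB) = 0.069 + 0.037 + 0.074 + 0.051 + 0.071 = 0.302.
P(Preference=OptC) = 0.040 + 0.019 + 0.066 + 0.040 + 0.056 = 0.221.
P(Preference ∈ {OptA, OptB, OptC}) = 0.266 + 0.302 + 0.221 = 0.789; P(AgeGroup=18-29, Preference ∈ {OptA, OptB, OptC}) = 0.068 + 0.069 + 0.040 = 0.177.
P(AgeGroup=18-29 | Preference ∈ {OptA, OptB, OptC}) = 0.177/0.789 = 0.224.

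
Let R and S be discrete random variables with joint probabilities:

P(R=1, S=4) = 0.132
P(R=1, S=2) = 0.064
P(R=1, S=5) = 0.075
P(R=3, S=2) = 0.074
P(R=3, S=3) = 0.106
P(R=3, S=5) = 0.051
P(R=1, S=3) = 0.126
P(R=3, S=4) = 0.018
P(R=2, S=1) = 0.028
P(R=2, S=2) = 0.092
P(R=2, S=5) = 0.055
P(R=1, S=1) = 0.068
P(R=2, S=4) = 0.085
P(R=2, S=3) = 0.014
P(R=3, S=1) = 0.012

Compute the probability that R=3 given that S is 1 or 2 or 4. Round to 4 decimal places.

P(S=1) = 0.068 + 0.028 + 0.012 = 0.108.
P(S=2) = 0.064 + 0.092 + 0.074 = 0.230.
P(S=4) = 0.132 + 0.085 + 0.018 = 0.235.
P(S ∈ {1, 2, 4}) = 0.108 + 0.230 + 0.235 = 0.573; P(R=3, S ∈ {1, 2, 4}) = 0.012 + 0.074 + 0.018 = 0.104.
P(R=3 | S ∈ {1, 2, 4}) = 0.104/0.573 = 0.1815.

0.1815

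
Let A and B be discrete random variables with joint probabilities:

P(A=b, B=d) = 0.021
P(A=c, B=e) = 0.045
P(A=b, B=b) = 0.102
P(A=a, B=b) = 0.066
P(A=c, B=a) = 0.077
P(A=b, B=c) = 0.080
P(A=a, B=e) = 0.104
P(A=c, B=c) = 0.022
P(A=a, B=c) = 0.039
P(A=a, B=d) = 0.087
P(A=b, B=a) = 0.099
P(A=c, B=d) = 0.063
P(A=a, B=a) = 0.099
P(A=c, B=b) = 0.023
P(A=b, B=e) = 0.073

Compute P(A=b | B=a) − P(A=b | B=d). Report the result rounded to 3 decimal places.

0.237

P(B=a) = 0.099 + 0.099 + 0.077 = 0.275; P(A=b | B=a) = 0.099/0.275 = 0.3600.
P(B=d) = 0.087 + 0.021 + 0.063 = 0.171; P(A=b | B=d) = 0.021/0.171 = 0.1228.
Difference = 0.237.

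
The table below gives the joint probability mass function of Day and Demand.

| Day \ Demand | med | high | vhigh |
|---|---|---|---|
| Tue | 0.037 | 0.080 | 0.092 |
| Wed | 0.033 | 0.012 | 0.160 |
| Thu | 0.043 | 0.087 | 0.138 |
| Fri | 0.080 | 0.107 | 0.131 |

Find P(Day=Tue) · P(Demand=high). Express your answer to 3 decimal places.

P(Day=Tue) = 0.037 + 0.080 + 0.092 = 0.209.
P(Demand=high) = 0.080 + 0.012 + 0.087 + 0.107 = 0.286.
Product: 0.209 × 0.286 = 0.060.

0.060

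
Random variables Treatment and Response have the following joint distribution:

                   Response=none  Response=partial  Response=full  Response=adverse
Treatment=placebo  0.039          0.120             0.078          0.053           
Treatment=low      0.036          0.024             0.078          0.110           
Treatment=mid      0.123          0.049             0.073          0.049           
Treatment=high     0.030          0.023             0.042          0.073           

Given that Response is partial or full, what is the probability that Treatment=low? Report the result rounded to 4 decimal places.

0.2094

P(Response=partial) = 0.120 + 0.024 + 0.049 + 0.023 = 0.216.
P(Response=full) = 0.078 + 0.078 + 0.073 + 0.042 = 0.271.
P(Response ∈ {partial, full}) = 0.216 + 0.271 = 0.487; P(Treatment=low, Response ∈ {partial, full}) = 0.024 + 0.078 = 0.102.
P(Treatment=low | Response ∈ {partial, full}) = 0.102/0.487 = 0.2094.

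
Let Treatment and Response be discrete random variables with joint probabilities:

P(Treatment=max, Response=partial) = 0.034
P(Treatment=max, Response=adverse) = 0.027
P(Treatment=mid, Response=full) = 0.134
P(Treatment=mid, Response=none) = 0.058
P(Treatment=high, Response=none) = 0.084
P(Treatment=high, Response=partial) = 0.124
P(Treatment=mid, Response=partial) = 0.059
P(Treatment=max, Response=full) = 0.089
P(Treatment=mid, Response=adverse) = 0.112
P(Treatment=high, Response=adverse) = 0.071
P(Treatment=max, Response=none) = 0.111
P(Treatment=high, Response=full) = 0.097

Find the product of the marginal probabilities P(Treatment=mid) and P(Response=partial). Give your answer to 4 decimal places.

0.0788

P(Treatment=mid) = 0.058 + 0.059 + 0.134 + 0.112 = 0.363.
P(Response=partial) = 0.059 + 0.124 + 0.034 = 0.217.
Product: 0.363 × 0.217 = 0.0788.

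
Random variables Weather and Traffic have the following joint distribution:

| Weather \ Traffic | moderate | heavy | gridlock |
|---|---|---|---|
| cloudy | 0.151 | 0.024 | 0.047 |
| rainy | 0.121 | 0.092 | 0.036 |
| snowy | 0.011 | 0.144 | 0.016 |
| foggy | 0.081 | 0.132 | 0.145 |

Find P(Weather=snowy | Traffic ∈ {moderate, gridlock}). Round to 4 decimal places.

0.0444

P(Traffic=moderate) = 0.151 + 0.121 + 0.011 + 0.081 = 0.364.
P(Traffic=gridlock) = 0.047 + 0.036 + 0.016 + 0.145 = 0.244.
P(Traffic ∈ {moderate, gridlock}) = 0.364 + 0.244 = 0.608; P(Weather=snowy, Traffic ∈ {moderate, gridlock}) = 0.011 + 0.016 = 0.027.
P(Weather=snowy | Traffic ∈ {moderate, gridlock}) = 0.027/0.608 = 0.0444.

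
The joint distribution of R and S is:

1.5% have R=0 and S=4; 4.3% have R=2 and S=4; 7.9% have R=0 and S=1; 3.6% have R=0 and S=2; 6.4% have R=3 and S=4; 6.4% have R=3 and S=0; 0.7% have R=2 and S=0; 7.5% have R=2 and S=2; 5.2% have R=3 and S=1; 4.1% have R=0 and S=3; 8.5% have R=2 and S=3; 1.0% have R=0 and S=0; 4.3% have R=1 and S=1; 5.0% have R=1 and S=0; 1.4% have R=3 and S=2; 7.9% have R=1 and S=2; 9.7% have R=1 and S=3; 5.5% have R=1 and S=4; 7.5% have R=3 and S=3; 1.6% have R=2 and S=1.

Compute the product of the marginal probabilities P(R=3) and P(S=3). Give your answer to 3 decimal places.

P(R=3) = 0.064 + 0.052 + 0.014 + 0.075 + 0.064 = 0.269.
P(S=3) = 0.041 + 0.097 + 0.085 + 0.075 = 0.298.
Product: 0.269 × 0.298 = 0.080.

0.080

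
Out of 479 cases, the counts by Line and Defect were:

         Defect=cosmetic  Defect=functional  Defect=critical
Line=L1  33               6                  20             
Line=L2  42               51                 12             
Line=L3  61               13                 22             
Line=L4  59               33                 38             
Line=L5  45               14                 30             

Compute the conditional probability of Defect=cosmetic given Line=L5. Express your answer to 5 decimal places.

Total with Line=L5: 45 + 14 + 30 = 89.
P(Defect=cosmetic | Line=L5) = 45/89 = 0.50562.

0.50562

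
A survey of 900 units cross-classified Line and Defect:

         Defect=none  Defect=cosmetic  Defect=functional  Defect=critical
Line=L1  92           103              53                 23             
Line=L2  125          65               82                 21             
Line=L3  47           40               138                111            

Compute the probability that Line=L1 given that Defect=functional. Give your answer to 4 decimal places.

0.1941

Total with Defect=functional: 53 + 82 + 138 = 273.
P(Line=L1 | Defect=functional) = 53/273 = 0.1941.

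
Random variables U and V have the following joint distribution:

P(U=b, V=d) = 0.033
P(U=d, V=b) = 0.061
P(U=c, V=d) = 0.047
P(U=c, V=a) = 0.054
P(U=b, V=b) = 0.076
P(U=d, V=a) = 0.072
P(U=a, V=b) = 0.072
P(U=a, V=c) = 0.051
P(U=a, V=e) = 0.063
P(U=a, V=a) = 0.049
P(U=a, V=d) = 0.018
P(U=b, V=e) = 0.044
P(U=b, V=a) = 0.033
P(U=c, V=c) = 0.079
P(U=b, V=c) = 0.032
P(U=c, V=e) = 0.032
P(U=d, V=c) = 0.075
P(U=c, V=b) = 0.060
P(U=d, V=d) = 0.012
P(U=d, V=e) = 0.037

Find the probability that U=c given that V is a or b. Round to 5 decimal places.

0.23899

P(V=a) = 0.049 + 0.033 + 0.054 + 0.072 = 0.208.
P(V=b) = 0.072 + 0.076 + 0.060 + 0.061 = 0.269.
P(V ∈ {a, b}) = 0.208 + 0.269 = 0.477; P(U=c, V ∈ {a, b}) = 0.054 + 0.060 = 0.114.
P(U=c | V ∈ {a, b}) = 0.114/0.477 = 0.23899.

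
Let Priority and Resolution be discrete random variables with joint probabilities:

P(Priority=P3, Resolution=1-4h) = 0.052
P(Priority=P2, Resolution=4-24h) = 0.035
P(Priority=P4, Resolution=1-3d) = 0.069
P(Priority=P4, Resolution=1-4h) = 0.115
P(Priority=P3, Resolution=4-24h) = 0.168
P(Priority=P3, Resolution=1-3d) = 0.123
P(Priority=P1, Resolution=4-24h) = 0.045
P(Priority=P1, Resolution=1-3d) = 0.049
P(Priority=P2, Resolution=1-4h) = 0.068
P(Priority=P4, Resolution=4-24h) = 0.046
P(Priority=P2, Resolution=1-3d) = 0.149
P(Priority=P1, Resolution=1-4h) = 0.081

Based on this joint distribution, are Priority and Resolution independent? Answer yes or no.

P(Priority=P3) = 0.343 and P(Resolution=4-24h) = 0.294, so their product is 0.10084, but P(Priority=P3, Resolution=4-24h) = 0.168. Since these differ, Priority and Resolution are not independent.

no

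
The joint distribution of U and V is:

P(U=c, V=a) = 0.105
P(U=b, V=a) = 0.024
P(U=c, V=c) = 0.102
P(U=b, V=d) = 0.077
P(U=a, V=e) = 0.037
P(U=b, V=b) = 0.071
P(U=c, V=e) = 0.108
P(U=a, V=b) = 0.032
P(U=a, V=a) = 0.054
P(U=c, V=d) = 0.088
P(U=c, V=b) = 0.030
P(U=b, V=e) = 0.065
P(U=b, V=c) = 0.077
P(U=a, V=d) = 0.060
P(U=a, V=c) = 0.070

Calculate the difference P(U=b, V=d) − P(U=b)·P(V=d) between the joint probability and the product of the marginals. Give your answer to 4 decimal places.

0.0064

P(U=b) = 0.024 + 0.071 + 0.077 + 0.077 + 0.065 = 0.314.
P(V=d) = 0.060 + 0.077 + 0.088 = 0.225.
P(U=b, V=d) − P(U=b)P(V=d) = 0.077 − 0.314×0.225 = 0.0064.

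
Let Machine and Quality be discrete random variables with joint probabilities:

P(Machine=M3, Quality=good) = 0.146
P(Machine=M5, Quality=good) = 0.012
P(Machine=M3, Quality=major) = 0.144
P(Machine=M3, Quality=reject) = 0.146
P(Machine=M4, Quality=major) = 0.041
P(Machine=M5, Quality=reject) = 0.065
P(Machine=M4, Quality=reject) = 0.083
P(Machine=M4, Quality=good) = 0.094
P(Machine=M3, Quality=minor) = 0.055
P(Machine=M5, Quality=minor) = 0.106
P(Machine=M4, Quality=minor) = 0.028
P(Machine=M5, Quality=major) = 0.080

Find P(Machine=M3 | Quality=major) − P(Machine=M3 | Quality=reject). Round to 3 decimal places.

P(Quality=major) = 0.144 + 0.041 + 0.080 = 0.265; P(Machine=M3 | Quality=major) = 0.144/0.265 = 0.5434.
P(Quality=reject) = 0.146 + 0.083 + 0.065 = 0.294; P(Machine=M3 | Quality=reject) = 0.146/0.294 = 0.4966.
Difference = 0.047.

0.047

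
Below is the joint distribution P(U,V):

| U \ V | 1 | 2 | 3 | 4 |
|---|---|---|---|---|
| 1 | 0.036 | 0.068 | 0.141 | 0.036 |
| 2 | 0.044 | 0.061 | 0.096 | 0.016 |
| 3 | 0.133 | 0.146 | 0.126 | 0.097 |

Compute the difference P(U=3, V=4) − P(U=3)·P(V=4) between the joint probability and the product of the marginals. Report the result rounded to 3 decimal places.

0.022

P(U=3) = 0.133 + 0.146 + 0.126 + 0.097 = 0.502.
P(V=4) = 0.036 + 0.016 + 0.097 = 0.149.
P(U=3, V=4) − P(U=3)P(V=4) = 0.097 − 0.502×0.149 = 0.022.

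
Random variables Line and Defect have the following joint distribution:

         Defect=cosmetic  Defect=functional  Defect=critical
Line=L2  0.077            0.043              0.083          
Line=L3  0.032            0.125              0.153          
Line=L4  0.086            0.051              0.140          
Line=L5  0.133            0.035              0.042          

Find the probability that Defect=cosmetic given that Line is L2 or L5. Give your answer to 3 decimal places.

0.508

P(Line=L2) = 0.077 + 0.043 + 0.083 = 0.203.
P(Line=L5) = 0.133 + 0.035 + 0.042 = 0.210.
P(Line ∈ {L2, L5}) = 0.203 + 0.210 = 0.413; P(Defect=cosmetic, Line ∈ {L2, L5}) = 0.077 + 0.133 = 0.210.
P(Defect=cosmetic | Line ∈ {L2, L5}) = 0.210/0.413 = 0.508.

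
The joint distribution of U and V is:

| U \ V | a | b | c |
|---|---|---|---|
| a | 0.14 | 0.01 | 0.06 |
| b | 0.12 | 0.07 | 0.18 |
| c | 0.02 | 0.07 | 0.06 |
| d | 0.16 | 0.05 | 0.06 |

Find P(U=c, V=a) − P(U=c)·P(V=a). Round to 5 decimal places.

-0.04600

P(U=c) = 0.02 + 0.07 + 0.06 = 0.15.
P(V=a) = 0.14 + 0.12 + 0.02 + 0.16 = 0.44.
P(U=c, V=a) − P(U=c)P(V=a) = 0.02 − 0.15×0.44 = -0.04600.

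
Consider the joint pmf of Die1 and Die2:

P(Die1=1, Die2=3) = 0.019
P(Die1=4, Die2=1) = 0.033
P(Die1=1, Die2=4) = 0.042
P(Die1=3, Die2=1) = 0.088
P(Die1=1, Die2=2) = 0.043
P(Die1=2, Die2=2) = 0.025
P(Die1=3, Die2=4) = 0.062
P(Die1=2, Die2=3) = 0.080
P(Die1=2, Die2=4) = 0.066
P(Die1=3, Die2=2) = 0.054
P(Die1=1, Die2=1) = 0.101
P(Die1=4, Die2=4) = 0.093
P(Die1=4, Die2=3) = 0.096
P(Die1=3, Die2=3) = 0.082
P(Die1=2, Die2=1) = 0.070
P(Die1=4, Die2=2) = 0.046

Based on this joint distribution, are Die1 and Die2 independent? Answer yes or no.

no

P(Die1=4) = 0.268 and P(Die2=1) = 0.292, so their product is 0.07826, but P(Die1=4, Die2=1) = 0.033. Since these differ, Die1 and Die2 are not independent.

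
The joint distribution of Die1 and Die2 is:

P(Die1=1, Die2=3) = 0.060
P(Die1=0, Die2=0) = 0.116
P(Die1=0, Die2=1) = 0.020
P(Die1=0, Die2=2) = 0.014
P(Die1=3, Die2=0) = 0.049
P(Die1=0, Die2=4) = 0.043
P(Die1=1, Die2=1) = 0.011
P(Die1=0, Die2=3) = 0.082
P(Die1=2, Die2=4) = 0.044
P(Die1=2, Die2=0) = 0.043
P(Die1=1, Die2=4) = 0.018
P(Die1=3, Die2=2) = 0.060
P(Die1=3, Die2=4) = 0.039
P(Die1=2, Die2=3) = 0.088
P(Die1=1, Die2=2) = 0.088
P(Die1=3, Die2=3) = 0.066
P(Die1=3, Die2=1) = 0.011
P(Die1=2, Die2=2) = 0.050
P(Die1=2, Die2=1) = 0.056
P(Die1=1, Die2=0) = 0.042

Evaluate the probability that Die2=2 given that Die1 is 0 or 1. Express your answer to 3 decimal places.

0.206

P(Die1=0) = 0.116 + 0.020 + 0.014 + 0.082 + 0.043 = 0.275.
P(Die1=1) = 0.042 + 0.011 + 0.088 + 0.060 + 0.018 = 0.219.
P(Die1 ∈ {0, 1}) = 0.275 + 0.219 = 0.494; P(Die2=2, Die1 ∈ {0, 1}) = 0.014 + 0.088 = 0.102.
P(Die2=2 | Die1 ∈ {0, 1}) = 0.102/0.494 = 0.206.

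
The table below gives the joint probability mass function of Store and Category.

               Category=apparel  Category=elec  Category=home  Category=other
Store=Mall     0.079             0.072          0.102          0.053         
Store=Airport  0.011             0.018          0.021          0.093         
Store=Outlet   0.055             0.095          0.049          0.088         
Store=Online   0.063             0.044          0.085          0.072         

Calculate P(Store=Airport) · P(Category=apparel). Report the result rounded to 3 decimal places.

P(Store=Airport) = 0.011 + 0.018 + 0.021 + 0.093 = 0.143.
P(Category=apparel) = 0.079 + 0.011 + 0.055 + 0.063 = 0.208.
Product: 0.143 × 0.208 = 0.030.

0.030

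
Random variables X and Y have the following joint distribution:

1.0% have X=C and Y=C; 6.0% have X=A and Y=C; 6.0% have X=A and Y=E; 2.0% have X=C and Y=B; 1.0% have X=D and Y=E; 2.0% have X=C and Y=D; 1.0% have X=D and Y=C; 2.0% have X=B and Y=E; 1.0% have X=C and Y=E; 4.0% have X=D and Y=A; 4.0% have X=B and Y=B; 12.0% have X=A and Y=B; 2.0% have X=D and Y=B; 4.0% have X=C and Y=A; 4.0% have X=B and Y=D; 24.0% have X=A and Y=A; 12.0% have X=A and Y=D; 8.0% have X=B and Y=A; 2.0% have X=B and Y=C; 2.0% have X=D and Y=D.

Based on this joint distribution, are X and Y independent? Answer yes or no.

Every cell satisfies P(X,Y) = P(X)·P(Y). For instance P(X=D) = 0.100, P(Y=A) = 0.400, and 0.100×0.400 = 0.040 matches the joint entry. So X and Y are independent.

yes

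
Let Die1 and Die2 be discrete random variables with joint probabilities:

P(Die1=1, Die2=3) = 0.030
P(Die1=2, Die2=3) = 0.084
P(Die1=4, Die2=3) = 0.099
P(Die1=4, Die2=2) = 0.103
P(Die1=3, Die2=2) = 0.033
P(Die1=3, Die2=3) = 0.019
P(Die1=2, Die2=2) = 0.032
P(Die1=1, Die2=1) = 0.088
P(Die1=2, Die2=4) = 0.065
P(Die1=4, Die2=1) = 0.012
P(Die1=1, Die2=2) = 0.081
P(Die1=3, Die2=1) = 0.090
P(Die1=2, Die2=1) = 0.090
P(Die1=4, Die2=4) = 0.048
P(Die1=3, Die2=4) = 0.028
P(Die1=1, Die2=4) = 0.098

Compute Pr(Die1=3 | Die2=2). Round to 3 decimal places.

P(Die2=2) = 0.081 + 0.032 + 0.033 + 0.103 = 0.249.
P(Die1=3 | Die2=2) = 0.033/0.249 = 0.133.

0.133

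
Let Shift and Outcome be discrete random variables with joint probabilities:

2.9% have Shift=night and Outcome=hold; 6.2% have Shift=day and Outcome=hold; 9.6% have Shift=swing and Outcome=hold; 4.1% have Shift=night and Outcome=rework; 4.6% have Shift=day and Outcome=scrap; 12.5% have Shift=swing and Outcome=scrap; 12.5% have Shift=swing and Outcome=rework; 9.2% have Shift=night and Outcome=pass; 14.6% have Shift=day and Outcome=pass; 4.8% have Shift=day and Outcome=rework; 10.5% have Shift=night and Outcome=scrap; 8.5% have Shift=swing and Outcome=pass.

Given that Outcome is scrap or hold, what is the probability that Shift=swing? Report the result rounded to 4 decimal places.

P(Outcome=scrap) = 0.046 + 0.125 + 0.105 = 0.276.
P(Outcome=hold) = 0.062 + 0.096 + 0.029 = 0.187.
P(Outcome ∈ {scrap, hold}) = 0.276 + 0.187 = 0.463; P(Shift=swing, Outcome ∈ {scrap, hold}) = 0.125 + 0.096 = 0.221.
P(Shift=swing | Outcome ∈ {scrap, hold}) = 0.221/0.463 = 0.4773.

0.4773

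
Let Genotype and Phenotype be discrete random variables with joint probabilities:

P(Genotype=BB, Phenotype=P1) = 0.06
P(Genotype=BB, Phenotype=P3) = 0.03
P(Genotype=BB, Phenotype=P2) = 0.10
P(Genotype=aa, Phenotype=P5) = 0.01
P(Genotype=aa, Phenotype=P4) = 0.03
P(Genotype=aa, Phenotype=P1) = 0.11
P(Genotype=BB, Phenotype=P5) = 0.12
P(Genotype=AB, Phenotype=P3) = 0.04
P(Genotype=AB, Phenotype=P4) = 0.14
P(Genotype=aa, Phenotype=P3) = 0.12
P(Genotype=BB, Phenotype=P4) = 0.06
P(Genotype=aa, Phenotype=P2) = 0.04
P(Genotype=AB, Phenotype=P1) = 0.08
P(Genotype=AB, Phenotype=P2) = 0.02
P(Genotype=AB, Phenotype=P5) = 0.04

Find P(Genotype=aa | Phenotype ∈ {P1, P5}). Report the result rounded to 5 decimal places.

P(Phenotype=P1) = 0.11 + 0.08 + 0.06 = 0.25.
P(Phenotype=P5) = 0.01 + 0.04 + 0.12 = 0.17.
P(Phenotype ∈ {P1, P5}) = 0.25 + 0.17 = 0.42; P(Genotype=aa, Phenotype ∈ {P1, P5}) = 0.11 + 0.01 = 0.12.
P(Genotype=aa | Phenotype ∈ {P1, P5}) = 0.12/0.42 = 0.28571.

0.28571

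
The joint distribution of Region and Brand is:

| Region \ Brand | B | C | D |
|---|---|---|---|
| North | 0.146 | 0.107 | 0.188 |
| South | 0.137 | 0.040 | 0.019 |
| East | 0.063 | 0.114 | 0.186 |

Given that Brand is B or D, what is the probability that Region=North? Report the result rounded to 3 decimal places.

P(Brand=B) = 0.146 + 0.137 + 0.063 = 0.346.
P(Brand=D) = 0.188 + 0.019 + 0.186 = 0.393.
P(Brand ∈ {B, D}) = 0.346 + 0.393 = 0.739; P(Region=North, Brand ∈ {B, D}) = 0.146 + 0.188 = 0.334.
P(Region=North | Brand ∈ {B, D}) = 0.334/0.739 = 0.452.

0.452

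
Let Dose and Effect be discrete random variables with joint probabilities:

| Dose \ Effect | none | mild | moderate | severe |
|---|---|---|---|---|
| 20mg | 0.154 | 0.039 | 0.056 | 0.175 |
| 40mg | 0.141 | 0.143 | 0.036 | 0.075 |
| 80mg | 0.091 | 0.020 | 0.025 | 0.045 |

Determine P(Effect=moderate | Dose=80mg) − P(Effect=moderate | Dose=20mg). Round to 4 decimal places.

0.0060

P(Dose=80mg) = 0.091 + 0.020 + 0.025 + 0.045 = 0.181; P(Effect=moderate | Dose=80mg) = 0.025/0.181 = 0.13812.
P(Dose=20mg) = 0.154 + 0.039 + 0.056 + 0.175 = 0.424; P(Effect=moderate | Dose=20mg) = 0.056/0.424 = 0.13208.
Difference = 0.0060.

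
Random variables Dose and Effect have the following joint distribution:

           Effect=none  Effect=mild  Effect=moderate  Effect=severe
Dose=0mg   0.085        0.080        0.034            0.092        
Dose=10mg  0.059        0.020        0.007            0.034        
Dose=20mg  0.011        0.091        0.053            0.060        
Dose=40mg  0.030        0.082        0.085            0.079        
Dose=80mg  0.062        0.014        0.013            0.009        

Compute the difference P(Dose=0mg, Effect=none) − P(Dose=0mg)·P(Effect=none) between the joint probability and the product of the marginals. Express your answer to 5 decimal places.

0.01312

P(Dose=0mg) = 0.085 + 0.080 + 0.034 + 0.092 = 0.291.
P(Effect=none) = 0.085 + 0.059 + 0.011 + 0.030 + 0.062 = 0.247.
P(Dose=0mg, Effect=none) − P(Dose=0mg)P(Effect=none) = 0.085 − 0.291×0.247 = 0.01312.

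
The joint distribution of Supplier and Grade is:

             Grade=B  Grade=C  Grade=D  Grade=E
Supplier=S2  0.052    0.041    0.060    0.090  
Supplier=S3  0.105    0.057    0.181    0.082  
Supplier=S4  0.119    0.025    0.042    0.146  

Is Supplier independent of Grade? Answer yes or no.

P(Supplier=S3) = 0.425 and P(Grade=D) = 0.283, so their product is 0.12028, but P(Supplier=S3, Grade=D) = 0.181. Since these differ, Supplier and Grade are not independent.

no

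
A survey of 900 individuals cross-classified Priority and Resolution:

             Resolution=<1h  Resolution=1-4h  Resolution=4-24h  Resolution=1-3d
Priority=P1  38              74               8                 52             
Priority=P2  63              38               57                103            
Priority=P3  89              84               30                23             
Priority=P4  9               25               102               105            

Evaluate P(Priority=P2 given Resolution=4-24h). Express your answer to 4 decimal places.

0.2893

Total with Resolution=4-24h: 8 + 57 + 30 + 102 = 197.
P(Priority=P2 | Resolution=4-24h) = 57/197 = 0.2893.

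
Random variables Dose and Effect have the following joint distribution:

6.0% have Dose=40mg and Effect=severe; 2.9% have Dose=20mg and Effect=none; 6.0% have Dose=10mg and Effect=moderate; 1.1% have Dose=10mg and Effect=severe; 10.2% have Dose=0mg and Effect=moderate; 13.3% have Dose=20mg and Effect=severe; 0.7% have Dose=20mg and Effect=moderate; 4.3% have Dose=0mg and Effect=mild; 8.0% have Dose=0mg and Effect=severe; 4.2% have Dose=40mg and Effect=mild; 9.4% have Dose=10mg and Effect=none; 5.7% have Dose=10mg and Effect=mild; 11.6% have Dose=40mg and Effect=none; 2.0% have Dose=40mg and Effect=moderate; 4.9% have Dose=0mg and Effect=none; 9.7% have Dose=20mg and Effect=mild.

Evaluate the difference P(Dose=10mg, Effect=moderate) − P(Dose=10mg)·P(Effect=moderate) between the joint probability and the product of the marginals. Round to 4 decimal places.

0.0180

P(Dose=10mg) = 0.094 + 0.057 + 0.060 + 0.011 = 0.222.
P(Effect=moderate) = 0.102 + 0.060 + 0.007 + 0.020 = 0.189.
P(Dose=10mg, Effect=moderate) − P(Dose=10mg)P(Effect=moderate) = 0.060 − 0.222×0.189 = 0.0180.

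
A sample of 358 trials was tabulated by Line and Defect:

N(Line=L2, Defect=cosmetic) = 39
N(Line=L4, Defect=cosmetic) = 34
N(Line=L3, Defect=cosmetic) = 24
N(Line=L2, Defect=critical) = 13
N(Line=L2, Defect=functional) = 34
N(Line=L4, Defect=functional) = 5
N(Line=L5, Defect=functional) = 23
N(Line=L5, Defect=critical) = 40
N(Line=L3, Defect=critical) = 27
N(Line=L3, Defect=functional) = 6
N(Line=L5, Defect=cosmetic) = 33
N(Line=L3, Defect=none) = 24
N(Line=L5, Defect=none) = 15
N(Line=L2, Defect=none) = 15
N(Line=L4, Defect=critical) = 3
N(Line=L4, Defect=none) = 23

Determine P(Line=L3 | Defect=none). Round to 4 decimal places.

Total with Defect=none: 15 + 24 + 23 + 15 = 77.
P(Line=L3 | Defect=none) = 24/77 = 0.3117.

0.3117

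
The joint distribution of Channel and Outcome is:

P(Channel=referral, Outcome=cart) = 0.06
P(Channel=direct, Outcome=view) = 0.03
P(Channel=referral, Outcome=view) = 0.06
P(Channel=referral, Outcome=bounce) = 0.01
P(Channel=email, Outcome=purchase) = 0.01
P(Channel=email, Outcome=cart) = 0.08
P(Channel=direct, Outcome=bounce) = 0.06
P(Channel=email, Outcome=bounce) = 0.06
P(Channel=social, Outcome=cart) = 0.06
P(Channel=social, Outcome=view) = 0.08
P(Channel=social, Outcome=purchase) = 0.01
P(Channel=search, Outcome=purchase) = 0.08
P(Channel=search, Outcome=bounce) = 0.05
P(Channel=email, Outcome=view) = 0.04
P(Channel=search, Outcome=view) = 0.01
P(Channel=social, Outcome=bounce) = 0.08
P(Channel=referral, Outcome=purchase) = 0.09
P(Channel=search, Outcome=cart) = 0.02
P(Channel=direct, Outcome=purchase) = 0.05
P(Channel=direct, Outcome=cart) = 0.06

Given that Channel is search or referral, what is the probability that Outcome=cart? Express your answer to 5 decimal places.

P(Channel=search) = 0.05 + 0.01 + 0.02 + 0.08 = 0.16.
P(Channel=referral) = 0.01 + 0.06 + 0.06 + 0.09 = 0.22.
P(Channel ∈ {search, referral}) = 0.16 + 0.22 = 0.38; P(Outcome=cart, Channel ∈ {search, referral}) = 0.02 + 0.06 = 0.08.
P(Outcome=cart | Channel ∈ {search, referral}) = 0.08/0.38 = 0.21053.

0.21053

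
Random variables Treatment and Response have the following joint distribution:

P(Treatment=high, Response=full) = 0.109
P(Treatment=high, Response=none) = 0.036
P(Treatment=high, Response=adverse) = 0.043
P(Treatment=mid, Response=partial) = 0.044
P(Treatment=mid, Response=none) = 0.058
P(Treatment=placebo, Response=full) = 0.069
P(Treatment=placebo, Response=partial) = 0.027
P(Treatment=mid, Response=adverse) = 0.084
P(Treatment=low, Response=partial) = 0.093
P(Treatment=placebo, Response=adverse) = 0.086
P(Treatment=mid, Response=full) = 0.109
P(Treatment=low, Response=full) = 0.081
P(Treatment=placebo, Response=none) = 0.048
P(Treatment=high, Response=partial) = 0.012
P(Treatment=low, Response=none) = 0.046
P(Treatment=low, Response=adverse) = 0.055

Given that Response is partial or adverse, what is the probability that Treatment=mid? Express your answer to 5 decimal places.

P(Response=partial) = 0.027 + 0.093 + 0.044 + 0.012 = 0.176.
P(Response=adverse) = 0.086 + 0.055 + 0.084 + 0.043 = 0.268.
P(Response ∈ {partial, adverse}) = 0.176 + 0.268 = 0.444; P(Treatment=mid, Response ∈ {partial, adverse}) = 0.044 + 0.084 = 0.128.
P(Treatment=mid | Response ∈ {partial, adverse}) = 0.128/0.444 = 0.28829.

0.28829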